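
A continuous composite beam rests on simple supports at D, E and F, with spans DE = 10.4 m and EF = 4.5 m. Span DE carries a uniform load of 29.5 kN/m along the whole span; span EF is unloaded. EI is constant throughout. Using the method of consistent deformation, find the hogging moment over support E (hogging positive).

M_E = 278.4 kN·m

Release continuity at E by inserting a hinge; the redundant is the internal moment M_E. The primary structure is two simply-supported spans DE and EF.
Rotations at E on the released spans (each span's end-slope, ×1/EI):
  span DE: UDL 29.5: wL³/(24EI) = 1383/EI
  relative rotation θ_0 = (1383 + 0)/EI = 1383/EI
A unit hogging moment at E produces rotation L₁/(3EI) + L₂/(3EI) = 4.967/EI.
Compatibility: M_E·(L₁+L₂)/(3EI) = θ_0, giving M_E = 278.4 kN·m (hogging).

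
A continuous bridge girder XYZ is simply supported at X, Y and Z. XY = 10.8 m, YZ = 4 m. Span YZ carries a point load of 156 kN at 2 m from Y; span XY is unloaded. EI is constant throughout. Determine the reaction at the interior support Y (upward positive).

Release continuity at Y by inserting a hinge; the redundant is the internal moment M_Y. The primary structure is two simply-supported spans XY and YZ.
End slopes at the hinge Y, treating each span as simply supported:
  span YZ: point load 156 at a = 2: Pab(L + b)/(6LEI) = 156/EI
  relative rotation θ_0 = (0 + 156)/EI = 156/EI
A unit hogging moment at Y produces rotation L₁/(3EI) + L₂/(3EI) = 4.933/EI.
Compatibility: M_Y·(L₁+L₂)/(3EI) = θ_0, giving M_Y = 31.62 kN·m (hogging).
Span XY, ΣM about X with M_Y applied at Y: R_Y^{XY}·10.8 = 0 + 31.62, so R_Y^{XY} = 2.928 kN and R_X = 0 − 2.928 = -2.928 kN.
Span YZ, ΣM about Z: R_Y^{YZ}·4 = 312 + 31.62, so R_Y^{YZ} = 85.91 kN and R_Z = 156 − 85.91 = 70.09 kN.
R_Y = 2.928 + 85.91 = 88.83 kN.

R_Y = 88.83 kN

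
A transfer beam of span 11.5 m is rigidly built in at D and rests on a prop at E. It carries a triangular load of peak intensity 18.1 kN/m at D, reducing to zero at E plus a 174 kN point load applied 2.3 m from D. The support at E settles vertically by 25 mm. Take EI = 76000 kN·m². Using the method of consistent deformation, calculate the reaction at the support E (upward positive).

Remove the prop at E; the released (primary) structure is a cantilever built in at D.
Deflection at E on the released cantilever, summing each load's contribution:
  triangular load, peak 18.1 at the fixed end: w₀L⁴/(30EI) = 10552/EI
  point load 174 at a = 2.3: Pa²(3L − a)/(6EI) = 4940/EI
  δ_0 = 15492/EI
Flexibility coefficient — unit upward force at E: δ_{EE} = L³/(3EI) = 507/EI.
With EI = 76000 kN·m²: δ_0 = 0.20384 m and δ_{EE} = 0.006671 m/kN.
Compatibility — the beam at E must follow the support down by 0.025 m: δ_0 − R_E·δ_{EE} = 0.025, so R_E = (0.20384 − 0.025)/0.006671 = 26.81 kN.

R_E = 26.81 kN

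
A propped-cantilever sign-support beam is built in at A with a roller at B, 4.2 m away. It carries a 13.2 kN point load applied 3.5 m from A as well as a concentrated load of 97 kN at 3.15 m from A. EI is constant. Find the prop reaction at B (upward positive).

Remove the prop at B; the released (primary) structure is a cantilever built in at A.
Primary-structure tip deflection at B by superposition:
  point load 13.2 at a = 3.5: Pa²(3L − a)/(6EI) = 245.2/EI
  point load 97 at a = 3.15: Pa²(3L − a)/(6EI) = 1516/EI
  δ_0 = 1761/EI
Flexibility coefficient — unit upward force at B: δ_{BB} = L³/(3EI) = 24.7/EI.
The prop prevents deflection at B: R_B = δ_0/δ_{BB} = 1761/24.7 = 71.31 kN.

R_B = 71.31 kN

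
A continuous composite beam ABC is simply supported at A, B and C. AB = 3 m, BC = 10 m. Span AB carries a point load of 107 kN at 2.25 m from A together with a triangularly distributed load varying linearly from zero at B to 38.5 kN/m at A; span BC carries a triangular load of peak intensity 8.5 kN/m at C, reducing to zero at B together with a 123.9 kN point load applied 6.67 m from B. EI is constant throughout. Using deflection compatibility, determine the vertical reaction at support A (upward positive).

R_A = -0.09977 kN

Take M_B as the redundant. Released structure: two simple spans AB and BC with a hinge at B.
Discontinuity in slope at B on the released structure — sum the simple-span end rotations:
  span AB: point load 107 at a = 2.25: Pab(L + a)/(6LEI) = 52.66/EI
  span AB: triangular load, peak 38.5: 7w₀L³/(360EI) = 20.21/EI
  span BC: triangular load, peak 8.5: 7w₀L³/(360EI) = 165.3/EI
  span BC: point load 123.9 at a = 6.67: Pab(L + b)/(6LEI) = 611.4/EI
  relative rotation θ_0 = (72.88 + 776.7)/EI = 849.5/EI
A unit hogging moment at B produces rotation L₁/(3EI) + L₂/(3EI) = 4.333/EI.
Compatibility: M_B·(L₁+L₂)/(3EI) = θ_0, giving M_B = 196 kN·m (hogging).
Span AB, ΣM about A with M_B applied at B: R_B^{AB}·3 = 298.5 + 196, so R_B^{AB} = 164.8 kN and R_A = 164.8 − 164.8 = -0.09977 kN.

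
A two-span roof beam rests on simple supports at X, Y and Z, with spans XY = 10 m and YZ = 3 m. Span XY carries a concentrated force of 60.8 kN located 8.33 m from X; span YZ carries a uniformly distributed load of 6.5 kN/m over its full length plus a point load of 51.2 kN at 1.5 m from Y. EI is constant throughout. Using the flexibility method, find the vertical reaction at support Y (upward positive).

R_Y = 115.4 kN

Insert a hinge at Y; M_Y is the redundant, and each span becomes simply supported.
Discontinuity in slope at Y on the released structure — sum the simple-span end rotations:
  span XY: point load 60.8 at a = 8.33: Pab(L + a)/(6LEI) = 258.4/EI
  span YZ: UDL 6.5: wL³/(24EI) = 7.312/EI
  span YZ: point load 51.2 at a = 1.5: Pab(L + b)/(6LEI) = 28.8/EI
  relative rotation θ_0 = (258.4 + 36.11)/EI = 294.5/EI
A unit hogging moment at Y produces rotation L₁/(3EI) + L₂/(3EI) = 4.333/EI.
Slope continuity at Y: θ_0 = M_Y·4.333/EI, so M_Y = 294.5/4.333 = 67.96 kN·m (hogging).
Span XY, ΣM about X with M_Y applied at Y: R_Y^{XY}·10 = 506.5 + 67.96, so R_Y^{XY} = 57.44 kN and R_X = 60.8 − 57.44 = 3.357 kN.
Span YZ, ΣM about Z: R_Y^{YZ}·3 = 106 + 67.96, so R_Y^{YZ} = 58 kN and R_Z = 70.7 − 58 = 12.7 kN.
R_Y = 57.44 + 58 = 115.4 kN.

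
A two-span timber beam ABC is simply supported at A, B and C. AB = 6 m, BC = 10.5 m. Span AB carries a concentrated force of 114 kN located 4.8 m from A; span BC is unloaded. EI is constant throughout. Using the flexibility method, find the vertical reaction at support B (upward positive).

Insert a hinge at B; M_B is the redundant, and each span becomes simply supported.
Rotations at B on the released spans (each span's end-slope, ×1/EI):
  span AB: point load 114 at a = 4.8: Pab(L + a)/(6LEI) = 197/EI
  relative rotation θ_0 = (197 + 0)/EI = 197/EI
A unit hogging moment at B produces rotation L₁/(3EI) + L₂/(3EI) = 5.5/EI.
Slope continuity at B: θ_0 = M_B·5.5/EI, so M_B = 197/5.5 = 35.82 kN·m (hogging).
Span AB, ΣM about A with M_B applied at B: R_B^{AB}·6 = 547.2 + 35.82, so R_B^{AB} = 97.17 kN and R_A = 114 − 97.17 = 16.83 kN.
Span BC, ΣM about C: R_B^{BC}·10.5 = 0 + 35.82, so R_B^{BC} = 3.411 kN and R_C = 0 − 3.411 = -3.411 kN.
R_B = 97.17 + 3.411 = 100.6 kN.

R_B = 100.6 kN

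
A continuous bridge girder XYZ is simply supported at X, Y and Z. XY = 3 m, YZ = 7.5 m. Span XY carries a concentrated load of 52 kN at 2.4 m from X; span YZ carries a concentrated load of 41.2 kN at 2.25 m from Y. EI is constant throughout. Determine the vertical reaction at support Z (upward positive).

R_Z = 6.251 kN

Take M_Y as the redundant. Released structure: two simple spans XY and YZ with a hinge at Y.
Discontinuity in slope at Y on the released structure — sum the simple-span end rotations:
  span XY: point load 52 at a = 2.4: Pab(L + a)/(6LEI) = 22.46/EI
  span YZ: point load 41.2 at a = 2.25: Pab(L + b)/(6LEI) = 137.9/EI
  relative rotation θ_0 = (22.46 + 137.9)/EI = 160.4/EI
A unit hogging moment at Y produces rotation L₁/(3EI) + L₂/(3EI) = 3.5/EI.
Compatibility: M_Y·(L₁+L₂)/(3EI) = θ_0, giving M_Y = 45.82 kN·m (hogging).
Span YZ, ΣM about Z: R_Y^{YZ}·7.5 = 216.3 + 45.82, so R_Y^{YZ} = 34.95 kN and R_Z = 41.2 − 34.95 = 6.251 kN.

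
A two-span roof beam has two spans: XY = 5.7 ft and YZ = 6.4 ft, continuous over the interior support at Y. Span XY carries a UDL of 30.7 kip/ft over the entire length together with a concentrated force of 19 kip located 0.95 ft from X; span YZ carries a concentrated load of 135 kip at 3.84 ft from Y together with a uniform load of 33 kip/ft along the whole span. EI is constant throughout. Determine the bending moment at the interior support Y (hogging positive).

Insert a hinge at Y; M_Y is the redundant, and each span becomes simply supported.
Discontinuity in slope at Y on the released structure — sum the simple-span end rotations:
  span XY: UDL 30.7: wL³/(24EI) = 236.9/EI
  span XY: point load 19 at a = 0.95: Pab(L + a)/(6LEI) = 16.67/EI
  span YZ: point load 135 at a = 3.84: Pab(L + b)/(6LEI) = 309.7/EI
  span YZ: UDL 33: wL³/(24EI) = 360.4/EI
  relative rotation θ_0 = (253.6 + 670.1)/EI = 923.7/EI
A unit hogging moment at Y produces rotation L₁/(3EI) + L₂/(3EI) = 4.033/EI.
Compatibility: M_Y·(L₁+L₂)/(3EI) = θ_0, giving M_Y = 229 kip·ft (hogging).

M_Y = 229 kip·ft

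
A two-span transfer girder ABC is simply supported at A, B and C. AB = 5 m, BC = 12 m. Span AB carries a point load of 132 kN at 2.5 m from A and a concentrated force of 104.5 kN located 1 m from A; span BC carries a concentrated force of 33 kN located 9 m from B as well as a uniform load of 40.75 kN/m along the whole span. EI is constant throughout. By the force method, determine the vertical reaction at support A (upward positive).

R_A = 29.27 kN

Release continuity at B by inserting a hinge; the redundant is the internal moment M_B. The primary structure is two simply-supported spans AB and BC.
End slopes at the hinge B, treating each span as simply supported:
  span AB: point load 132 at a = 2.5: Pab(L + a)/(6LEI) = 206.2/EI
  span AB: point load 104.5 at a = 1: Pab(L + a)/(6LEI) = 83.6/EI
  span BC: point load 33 at a = 9: Pab(L + b)/(6LEI) = 185.6/EI
  span BC: UDL 40.75: wL³/(24EI) = 2934/EI
  relative rotation θ_0 = (289.9 + 3120)/EI = 3409/EI
A unit hogging moment at B produces rotation L₁/(3EI) + L₂/(3EI) = 5.667/EI.
Slope continuity at B: θ_0 = M_B·5.667/EI, so M_B = 3409/5.667 = 601.7 kN·m (hogging).
Span AB, ΣM about A with M_B applied at B: R_B^{AB}·5 = 434.5 + 601.7, so R_B^{AB} = 207.2 kN and R_A = 236.5 − 207.2 = 29.27 kN.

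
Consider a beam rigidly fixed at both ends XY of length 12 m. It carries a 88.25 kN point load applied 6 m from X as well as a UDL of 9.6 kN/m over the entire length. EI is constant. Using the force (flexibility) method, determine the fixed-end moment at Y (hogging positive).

Release both end moments; the primary structure is a simply-supported span XY with redundants M_X and M_Y.
End rotations of the released simple span under the applied load (×1/EI):
  at X: point load 88.25 at a = 6: Pab(L + b)/(6LEI) = 794.2/EI
  at Y: point load 88.25 at a = 6: Pab(L + a)/(6LEI) = 794.2/EI
  at X: UDL 9.6: wL³/(24EI) = 691.2/EI
  at Y: UDL 9.6: wL³/(24EI) = 691.2/EI
  θ_X0 = 1485/EI,  θ_Y0 = 1485/EI
Flexibility coefficients: a unit moment at one end gives L/(3EI) there and L/(6EI) at the far end, so f₁₁ = f₂₂ = 4/EI and f₁₂ = f₂₁ = 2/EI.
Compatibility — zero rotation at each built-in end:
  4 M_X + 2 M_Y = 1485
  2 M_X + 4 M_Y = 1485
Solving the pair gives M_X = 247.6 kN·m and M_Y = 247.6 kN·m (hogging).

M_Y = 247.6 kN·m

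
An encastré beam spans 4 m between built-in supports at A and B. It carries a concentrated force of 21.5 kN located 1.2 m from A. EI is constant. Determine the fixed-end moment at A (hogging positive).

Release both end moments; the primary structure is a simply-supported span AB with redundants M_A and M_B.
On the primary (simply-supported) span, the end slopes from the loading are:
  at A: point load 21.5 at a = 1.2: Pab(L + b)/(6LEI) = 20.47/EI
  at B: point load 21.5 at a = 1.2: Pab(L + a)/(6LEI) = 15.65/EI
  θ_A0 = 20.47/EI,  θ_B0 = 15.65/EI
Flexibility coefficients: a unit moment at one end gives L/(3EI) there and L/(6EI) at the far end, so f₁₁ = f₂₂ = 1.333/EI and f₁₂ = f₂₁ = 0.6667/EI.
Compatibility — zero rotation at each built-in end:
  1.333 M_A + 0.6667 M_B = 20.47
  0.6667 M_A + 1.333 M_B = 15.65
Solving the pair gives M_A = 12.64 kN·m and M_B = 5.418 kN·m (hogging).

M_A = 12.64 kN·m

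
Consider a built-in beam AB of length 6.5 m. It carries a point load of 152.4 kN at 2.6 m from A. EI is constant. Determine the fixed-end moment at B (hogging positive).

Release both end moments; the primary structure is a simply-supported span AB with redundants M_A and M_B.
Simple-span end rotations at A and B under the given loads:
  at A: point load 152.4 at a = 2.6: Pab(L + b)/(6LEI) = 412.1/EI
  at B: point load 152.4 at a = 2.6: Pab(L + a)/(6LEI) = 360.6/EI
  θ_A0 = 412.1/EI,  θ_B0 = 360.6/EI
Flexibility coefficients: a unit moment at one end gives L/(3EI) there and L/(6EI) at the far end, so f₁₁ = f₂₂ = 2.167/EI and f₁₂ = f₂₁ = 1.083/EI.
Compatibility — zero rotation at each built-in end:
  2.167 M_A + 1.083 M_B = 412.1
  1.083 M_A + 2.167 M_B = 360.6
Solving the pair gives M_A = 142.6 kN·m and M_B = 95.1 kN·m (hogging).

M_B = 95.1 kN·m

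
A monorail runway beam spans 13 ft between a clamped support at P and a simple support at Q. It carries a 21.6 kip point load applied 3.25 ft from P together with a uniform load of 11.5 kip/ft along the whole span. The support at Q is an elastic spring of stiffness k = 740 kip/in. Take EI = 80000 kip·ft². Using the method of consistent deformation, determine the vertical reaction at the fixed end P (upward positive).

R_P = 113.9 kip

Choose R_Q as the redundant. The primary structure is the cantilever fixed at P.
Free-end deflection of the primary structure under the applied loading (downward +):
  point load 21.6 at a = 3.25: Pa²(3L − a)/(6EI) = 1359/EI
  UDL 11.5: wL⁴/(8EI) = 41056/EI
  δ_0 = 42416/EI
Tip deflection under a unit load at Q: L³/(3EI) = 732.3/EI.
With EI = 80000 kip·ft²: δ_0 = 0.5302 ft and δ_{QQ} = 0.009154 ft/kip.
Compatibility — the spring shortens by R_Q/k under the reaction it provides: δ_0 − R_Q·δ_{QQ} = R_Q/k. With 1/k = 1/(740×12) ft/kip = 0.000113 ft/kip, R_Q = δ_0 / (δ_{QQ} + 1/k) = 0.5302 / (0.009154 + 0.000113) = 57.21 kip.
Vertical equilibrium: R_P = ΣP − R_Q = 171.1 − 57.21 = 113.9 kip.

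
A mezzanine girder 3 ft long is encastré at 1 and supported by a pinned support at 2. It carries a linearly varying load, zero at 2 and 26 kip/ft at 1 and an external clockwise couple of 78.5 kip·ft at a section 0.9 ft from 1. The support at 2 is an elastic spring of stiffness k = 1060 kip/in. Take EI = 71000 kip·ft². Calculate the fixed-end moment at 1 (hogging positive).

Choose R_2 as the redundant. The primary structure is the cantilever fixed at 1.
Downward deflection at the released point 2 due to the loads:
  triangular load, peak 26 at the fixed end: w₀L⁴/(30EI) = 70.2/EI
  clockwise couple 78.5 at a = 0.9: M₀a(2L − a)/(2EI) = 180.2/EI
  δ_0 = 250.4/EI
Tip deflection under a unit load at 2: L³/(3EI) = 9/EI.
With EI = 71000 kip·ft²: δ_0 = 0.003526 ft and δ_{22} = 0.000127 ft/kip.
Compatibility — the spring shortens by R_2/k under the reaction it provides: δ_0 − R_2·δ_{22} = R_2/k. With 1/k = 1/(1060×12) ft/kip = 0.000079 ft/kip, R_2 = δ_0 / (δ_{22} + 1/k) = 0.003526 / (0.000127 + 0.000079) = 17.17 kip.
Moment equilibrium about 1: M_1 = Σ(load moments about 1) − R_2·L = 117.5 − 17.17×3 = 65.99 kip·ft.

M_1 = 65.99 kip·ft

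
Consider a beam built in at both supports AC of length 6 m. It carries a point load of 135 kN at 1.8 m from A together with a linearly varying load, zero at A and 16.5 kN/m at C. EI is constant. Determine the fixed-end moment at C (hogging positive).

M_C = 80.73 kN·m

Release both end moments; the primary structure is a simply-supported span AC with redundants M_A and M_C.
On the primary (simply-supported) span, the end slopes from the loading are:
  at A: point load 135 at a = 1.8: Pab(L + b)/(6LEI) = 289.2/EI
  at C: point load 135 at a = 1.8: Pab(L + a)/(6LEI) = 221.1/EI
  at A: triangular load, peak 16.5: 7w₀L³/(360EI) = 69.3/EI
  at C: triangular load, peak 16.5: w₀L³/(45EI) = 79.2/EI
  θ_A0 = 358.5/EI,  θ_C0 = 300.3/EI
Flexibility coefficients: a unit moment at one end gives L/(3EI) there and L/(6EI) at the far end, so f₁₁ = f₂₂ = 2/EI and f₁₂ = f₂₁ = 1/EI.
Compatibility — zero rotation at each built-in end:
  2 M_A + 1 M_C = 358.5
  1 M_A + 2 M_C = 300.3
Solving the pair gives M_A = 138.9 kN·m and M_C = 80.73 kN·m (hogging).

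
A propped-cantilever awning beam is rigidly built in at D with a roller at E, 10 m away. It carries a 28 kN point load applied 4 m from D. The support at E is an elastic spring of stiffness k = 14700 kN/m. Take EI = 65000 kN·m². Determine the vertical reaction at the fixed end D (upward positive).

R_D = 22.25 kN

Choose R_E as the redundant. The primary structure is the cantilever fixed at D.
Downward deflection at the released point E due to the loads:
  point load 28 at a = 4: Pa²(3L − a)/(6EI) = 1941/EI
Tip deflection under a unit load at E: L³/(3EI) = 333.3/EI.
With EI = 65000 kN·m²: δ_0 = 0.029867 m and δ_{EE} = 0.005128 m/kN.
Compatibility — the spring shortens by R_E/k under the reaction it provides: δ_0 − R_E·δ_{EE} = R_E/k. With 1/k = 0.000068 m/kN, R_E = δ_0 / (δ_{EE} + 1/k) = 0.029867 / (0.005128 + 0.000068) = 5.748 kN.
Vertical equilibrium: R_D = ΣP − R_E = 28 − 5.748 = 22.25 kN.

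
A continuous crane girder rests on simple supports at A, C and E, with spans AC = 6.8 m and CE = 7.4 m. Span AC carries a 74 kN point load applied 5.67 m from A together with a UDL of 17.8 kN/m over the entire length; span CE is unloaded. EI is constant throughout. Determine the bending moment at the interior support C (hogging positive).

Take M_C as the redundant. Released structure: two simple spans AC and CE with a hinge at C.
End slopes at the hinge C, treating each span as simply supported:
  span AC: point load 74 at a = 5.67: Pab(L + a)/(6LEI) = 144.9/EI
  span AC: UDL 17.8: wL³/(24EI) = 233.2/EI
  relative rotation θ_0 = (378.1 + 0)/EI = 378.1/EI
A unit hogging moment at C produces rotation L₁/(3EI) + L₂/(3EI) = 4.733/EI.
Slope continuity at C: θ_0 = M_C·4.733/EI, so M_C = 378.1/4.733 = 79.88 kN·m (hogging).

M_C = 79.88 kN·m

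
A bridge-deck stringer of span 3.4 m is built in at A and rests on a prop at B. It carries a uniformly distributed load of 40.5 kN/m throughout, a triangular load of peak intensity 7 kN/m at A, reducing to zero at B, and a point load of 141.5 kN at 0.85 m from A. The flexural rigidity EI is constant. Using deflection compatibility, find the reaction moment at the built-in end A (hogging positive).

M_A = 142.8 kN·m

Take the reaction at B as the redundant and release it; the primary structure is a cantilever fixed at A.
Primary-structure tip deflection at B by superposition:
  UDL 40.5: wL⁴/(8EI) = 676.5/EI
  triangular load, peak 7 at the fixed end: w₀L⁴/(30EI) = 31.18/EI
  point load 141.5 at a = 0.85: Pa²(3L − a)/(6EI) = 159.3/EI
  δ_0 = 867/EI
Tip deflection under a unit load at B: L³/(3EI) = 13.1/EI.
The prop prevents deflection at B: R_B = δ_0/δ_{BB} = 867/13.1 = 66.18 kN.
Moment equilibrium about A: M_A = Σ(load moments about A) − R_B·L = 367.9 − 66.18×3.4 = 142.8 kN·m.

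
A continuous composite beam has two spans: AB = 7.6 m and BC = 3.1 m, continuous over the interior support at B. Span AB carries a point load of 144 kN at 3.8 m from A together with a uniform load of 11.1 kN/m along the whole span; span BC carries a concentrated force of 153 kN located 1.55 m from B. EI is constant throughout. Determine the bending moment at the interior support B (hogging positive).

Insert a hinge at B; M_B is the redundant, and each span becomes simply supported.
Rotations at B on the released spans (each span's end-slope, ×1/EI):
  span AB: point load 144 at a = 3.8: Pab(L + a)/(6LEI) = 519.8/EI
  span AB: UDL 11.1: wL³/(24EI) = 203/EI
  span BC: point load 153 at a = 1.55: Pab(L + b)/(6LEI) = 91.9/EI
  relative rotation θ_0 = (722.9 + 91.9)/EI = 814.8/EI
A unit hogging moment at B produces rotation L₁/(3EI) + L₂/(3EI) = 3.567/EI.
Slope continuity at B: θ_0 = M_B·3.567/EI, so M_B = 814.8/3.567 = 228.4 kN·m (hogging).

M_B = 228.4 kN·m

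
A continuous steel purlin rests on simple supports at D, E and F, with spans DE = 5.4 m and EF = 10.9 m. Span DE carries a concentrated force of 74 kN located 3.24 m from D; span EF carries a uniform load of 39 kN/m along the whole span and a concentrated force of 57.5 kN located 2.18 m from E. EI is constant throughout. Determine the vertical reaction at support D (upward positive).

Insert a hinge at E; M_E is the redundant, and each span becomes simply supported.
End slopes at the hinge E, treating each span as simply supported:
  span DE: point load 74 at a = 3.24: Pab(L + a)/(6LEI) = 138.1/EI
  span EF: UDL 39: wL³/(24EI) = 2104/EI
  span EF: point load 57.5 at a = 2.18: Pab(L + b)/(6LEI) = 327.9/EI
  relative rotation θ_0 = (138.1 + 2432)/EI = 2570/EI
A unit hogging moment at E produces rotation L₁/(3EI) + L₂/(3EI) = 5.433/EI.
Compatibility: M_E·(L₁+L₂)/(3EI) = θ_0, giving M_E = 473.1 kN·m (hogging).
Span DE, ΣM about D with M_E applied at E: R_E^{DE}·5.4 = 239.8 + 473.1, so R_E^{DE} = 132 kN and R_D = 74 − 132 = -58.01 kN.

R_D = -58.01 kN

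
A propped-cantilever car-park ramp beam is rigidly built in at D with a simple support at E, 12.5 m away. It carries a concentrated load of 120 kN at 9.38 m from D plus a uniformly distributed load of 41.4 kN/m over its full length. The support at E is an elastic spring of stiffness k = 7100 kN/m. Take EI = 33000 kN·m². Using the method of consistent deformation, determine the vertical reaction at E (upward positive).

Take the reaction at E as the redundant and release it; the primary structure is a cantilever fixed at D.
Downward deflection at the released point E due to the loads:
  point load 120 at a = 9.38: Pa²(3L − a)/(6EI) = 49482/EI
  UDL 41.4: wL⁴/(8EI) = 126343/EI
  δ_0 = 175825/EI
Tip deflection under a unit load at E: L³/(3EI) = 651/EI.
With EI = 33000 kN·m²: δ_0 = 5.328 m and δ_{EE} = 0.019729 m/kN.
Compatibility — the spring shortens by R_E/k under the reaction it provides: δ_0 − R_E·δ_{EE} = R_E/k. With 1/k = 0.000141 m/kN, R_E = δ_0 / (δ_{EE} + 1/k) = 5.328 / (0.019729 + 0.000141) = 268.2 kN.

R_E = 268.2 kN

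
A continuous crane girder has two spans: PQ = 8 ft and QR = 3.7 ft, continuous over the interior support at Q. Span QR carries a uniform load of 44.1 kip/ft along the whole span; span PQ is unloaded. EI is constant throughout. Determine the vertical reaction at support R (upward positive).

R_R = 75.13 kip

Release continuity at Q by inserting a hinge; the redundant is the internal moment M_Q. The primary structure is two simply-supported spans PQ and QR.
End slopes at the hinge Q, treating each span as simply supported:
  span QR: UDL 44.1: wL³/(24EI) = 93.07/EI
  relative rotation θ_0 = (0 + 93.07)/EI = 93.07/EI
A unit hogging moment at Q produces rotation L₁/(3EI) + L₂/(3EI) = 3.9/EI.
Compatibility: M_Q·(L₁+L₂)/(3EI) = θ_0, giving M_Q = 23.87 kip·ft (hogging).
Span QR, ΣM about R: R_Q^{QR}·3.7 = 301.9 + 23.87, so R_Q^{QR} = 88.04 kip and R_R = 163.2 − 88.04 = 75.13 kip.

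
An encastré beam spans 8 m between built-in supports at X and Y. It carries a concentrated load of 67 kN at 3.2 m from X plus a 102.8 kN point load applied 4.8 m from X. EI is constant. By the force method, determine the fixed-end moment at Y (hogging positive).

Release both end moments; the primary structure is a simply-supported span XY with redundants M_X and M_Y.
End rotations of the released simple span under the applied load (×1/EI):
  at X: point load 67 at a = 3.2: Pab(L + b)/(6LEI) = 274.4/EI
  at Y: point load 67 at a = 3.2: Pab(L + a)/(6LEI) = 240.1/EI
  at X: point load 102.8 at a = 4.8: Pab(L + b)/(6LEI) = 368.4/EI
  at Y: point load 102.8 at a = 4.8: Pab(L + a)/(6LEI) = 421.1/EI
  θ_X0 = 642.9/EI,  θ_Y0 = 661.2/EI
Flexibility coefficients: a unit moment at one end gives L/(3EI) there and L/(6EI) at the far end, so f₁₁ = f₂₂ = 2.667/EI and f₁₂ = f₂₁ = 1.333/EI.
Compatibility — zero rotation at each built-in end:
  2.667 M_X + 1.333 M_Y = 642.9
  1.333 M_X + 2.667 M_Y = 661.2
Solving the pair gives M_X = 156.1 kN·m and M_Y = 169.9 kN·m (hogging).

M_Y = 169.9 kN·m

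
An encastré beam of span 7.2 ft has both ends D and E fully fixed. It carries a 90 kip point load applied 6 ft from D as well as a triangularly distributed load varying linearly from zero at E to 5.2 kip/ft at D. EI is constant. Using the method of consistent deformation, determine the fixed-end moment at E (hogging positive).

M_E = 83.99 kip·ft

Take the two fixed-end moments M_D, M_E as redundants; the released structure is the simple span DE.
On the primary (simply-supported) span, the end slopes from the loading are:
  at D: point load 90 at a = 6: Pab(L + b)/(6LEI) = 126/EI
  at E: point load 90 at a = 6: Pab(L + a)/(6LEI) = 198/EI
  at D: triangular load, peak 5.2: w₀L³/(45EI) = 43.13/EI
  at E: triangular load, peak 5.2: 7w₀L³/(360EI) = 37.74/EI
  θ_D0 = 169.1/EI,  θ_E0 = 235.7/EI
Flexibility coefficients: a unit moment at one end gives L/(3EI) there and L/(6EI) at the far end, so f₁₁ = f₂₂ = 2.4/EI and f₁₂ = f₂₁ = 1.2/EI.
Compatibility — zero rotation at each built-in end:
  2.4 M_D + 1.2 M_E = 169.1
  1.2 M_D + 2.4 M_E = 235.7
Solving the pair gives M_D = 28.48 kip·ft and M_E = 83.99 kip·ft (hogging).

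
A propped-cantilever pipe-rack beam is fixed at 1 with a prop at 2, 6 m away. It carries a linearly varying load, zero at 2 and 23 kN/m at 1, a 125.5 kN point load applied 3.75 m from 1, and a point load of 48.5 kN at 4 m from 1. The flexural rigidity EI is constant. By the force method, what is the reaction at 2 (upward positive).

R_2 = 97.16 kN

Take the reaction at 2 as the redundant and release it; the primary structure is a cantilever fixed at 1.
Free-end deflection of the primary structure under the applied loading (downward +):
  triangular load, peak 23 at the fixed end: w₀L⁴/(30EI) = 993.6/EI
  point load 125.5 at a = 3.75: Pa²(3L − a)/(6EI) = 4192/EI
  point load 48.5 at a = 4: Pa²(3L − a)/(6EI) = 1811/EI
  δ_0 = 6996/EI
Tip deflection under a unit load at 2: L³/(3EI) = 72/EI.
Compatibility at 2: δ_0 − R_2·δ_{22} = 0, so R_2 = 6996/72 = 97.16 kN.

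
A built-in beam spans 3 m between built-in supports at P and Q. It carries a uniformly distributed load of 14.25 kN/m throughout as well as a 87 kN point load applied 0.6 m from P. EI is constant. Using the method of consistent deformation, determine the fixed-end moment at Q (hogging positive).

M_Q = 19.04 kN·m

Take the two fixed-end moments M_P, M_Q as redundants; the released structure is the simple span PQ.
End rotations of the released simple span under the applied load (×1/EI):
  at P: UDL 14.25: wL³/(24EI) = 16.03/EI
  at Q: UDL 14.25: wL³/(24EI) = 16.03/EI
  at P: point load 87 at a = 0.6: Pab(L + b)/(6LEI) = 37.58/EI
  at Q: point load 87 at a = 0.6: Pab(L + a)/(6LEI) = 25.06/EI
  θ_P0 = 53.62/EI,  θ_Q0 = 41.09/EI
Flexibility coefficients: a unit moment at one end gives L/(3EI) there and L/(6EI) at the far end, so f₁₁ = f₂₂ = 1/EI and f₁₂ = f₂₁ = 0.5/EI.
Compatibility — zero rotation at each built-in end:
  1 M_P + 0.5 M_Q = 53.62
  0.5 M_P + 1 M_Q = 41.09
Solving the pair gives M_P = 44.1 kN·m and M_Q = 19.04 kN·m (hogging).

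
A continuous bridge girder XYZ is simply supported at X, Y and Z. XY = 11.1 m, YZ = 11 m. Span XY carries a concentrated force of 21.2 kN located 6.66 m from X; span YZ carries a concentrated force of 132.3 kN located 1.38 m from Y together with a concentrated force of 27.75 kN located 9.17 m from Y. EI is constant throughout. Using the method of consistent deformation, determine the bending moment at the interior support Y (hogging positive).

M_Y = 109.5 kN·m

Release continuity at Y by inserting a hinge; the redundant is the internal moment M_Y. The primary structure is two simply-supported spans XY and YZ.
Discontinuity in slope at Y on the released structure — sum the simple-span end rotations:
  span XY: point load 21.2 at a = 6.66: Pab(L + a)/(6LEI) = 167.2/EI
  span YZ: point load 132.3 at a = 1.38: Pab(L + b)/(6LEI) = 548.7/EI
  span YZ: point load 27.75 at a = 9.17: Pab(L + b)/(6LEI) = 90.52/EI
  relative rotation θ_0 = (167.2 + 639.3)/EI = 806.4/EI
A unit hogging moment at Y produces rotation L₁/(3EI) + L₂/(3EI) = 7.367/EI.
Compatibility: M_Y·(L₁+L₂)/(3EI) = θ_0, giving M_Y = 109.5 kN·m (hogging).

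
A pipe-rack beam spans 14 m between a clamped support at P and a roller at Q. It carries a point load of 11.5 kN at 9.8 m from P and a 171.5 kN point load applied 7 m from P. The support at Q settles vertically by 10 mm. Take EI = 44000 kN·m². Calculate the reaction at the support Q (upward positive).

R_Q = 59.59 kN

Choose R_Q as the redundant. The primary structure is the cantilever fixed at P.
Free-end deflection of the primary structure under the applied loading (downward +):
  point load 11.5 at a = 9.8: Pa²(3L − a)/(6EI) = 5927/EI
  point load 171.5 at a = 7: Pa²(3L − a)/(6EI) = 49020/EI
  δ_0 = 54948/EI
Flexibility coefficient — unit upward force at Q: δ_{QQ} = L³/(3EI) = 914.7/EI.
With EI = 44000 kN·m²: δ_0 = 1.2488 m and δ_{QQ} = 0.020788 m/kN.
Compatibility — the beam at Q must follow the support down by 0.01 m: δ_0 − R_Q·δ_{QQ} = 0.01, so R_Q = (1.2488 − 0.01)/0.020788 = 59.59 kN.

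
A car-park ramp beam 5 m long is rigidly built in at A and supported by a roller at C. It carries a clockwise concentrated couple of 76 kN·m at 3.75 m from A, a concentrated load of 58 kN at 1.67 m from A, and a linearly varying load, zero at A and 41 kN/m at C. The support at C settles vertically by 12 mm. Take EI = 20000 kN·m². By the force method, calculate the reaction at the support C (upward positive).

Remove the prop at C; the released (primary) structure is a cantilever built in at A.
Primary-structure tip deflection at C by superposition:
  clockwise couple 76 at a = 3.75: M₀a(2L − a)/(2EI) = 890.6/EI
  point load 58 at a = 1.67: Pa²(3L − a)/(6EI) = 359.4/EI
  triangular load, peak 41 at the free end: 11w₀L⁴/(120EI) = 2349/EI
  δ_0 = 3599/EI
Tip deflection under a unit load at C: L³/(3EI) = 41.67/EI.
With EI = 20000 kN·m²: δ_0 = 0.17995 m and δ_{CC} = 0.002083 m/kN.
Compatibility — the beam at C must follow the support down by 0.012 m: δ_0 − R_C·δ_{CC} = 0.012, so R_C = (0.17995 − 0.012)/0.002083 = 80.61 kN.

R_C = 80.61 kN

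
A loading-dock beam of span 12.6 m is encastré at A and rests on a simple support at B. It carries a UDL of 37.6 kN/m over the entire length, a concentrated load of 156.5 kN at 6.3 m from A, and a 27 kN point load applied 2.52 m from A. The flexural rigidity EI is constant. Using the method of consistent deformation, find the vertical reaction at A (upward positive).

Choose R_B as the redundant. The primary structure is the cantilever fixed at A.
Primary-structure tip deflection at B by superposition:
  UDL 37.6: wL⁴/(8EI) = 118462/EI
  point load 156.5 at a = 6.3: Pa²(3L − a)/(6EI) = 32610/EI
  point load 27 at a = 2.52: Pa²(3L − a)/(6EI) = 1008/EI
  δ_0 = 152081/EI
Flexibility coefficient — unit upward force at B: δ_{BB} = L³/(3EI) = 666.8/EI.
The prop prevents deflection at B: R_B = δ_0/δ_{BB} = 152081/666.8 = 228.1 kN.
Vertical equilibrium: R_A = ΣP − R_B = 657.3 − 228.1 = 429.2 kN.

R_A = 429.2 kN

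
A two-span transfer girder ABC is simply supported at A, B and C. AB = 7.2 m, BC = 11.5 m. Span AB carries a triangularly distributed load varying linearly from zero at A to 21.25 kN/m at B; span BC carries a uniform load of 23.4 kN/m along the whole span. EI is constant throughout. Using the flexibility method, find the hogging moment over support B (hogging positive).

M_B = 266.2 kN·m

Insert a hinge at B; M_B is the redundant, and each span becomes simply supported.
Rotations at B on the released spans (each span's end-slope, ×1/EI):
  span AB: triangular load, peak 21.25: w₀L³/(45EI) = 176.3/EI
  span BC: UDL 23.4: wL³/(24EI) = 1483/EI
  relative rotation θ_0 = (176.3 + 1483)/EI = 1659/EI
A unit hogging moment at B produces rotation L₁/(3EI) + L₂/(3EI) = 6.233/EI.
Slope continuity at B: θ_0 = M_B·6.233/EI, so M_B = 1659/6.233 = 266.2 kN·m (hogging).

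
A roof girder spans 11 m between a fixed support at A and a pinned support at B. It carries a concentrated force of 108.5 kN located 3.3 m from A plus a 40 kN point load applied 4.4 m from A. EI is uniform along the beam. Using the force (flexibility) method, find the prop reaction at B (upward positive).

Remove the prop at B; the released (primary) structure is a cantilever built in at A.
Free-end deflection of the primary structure under the applied loading (downward +):
  point load 108.5 at a = 3.3: Pa²(3L − a)/(6EI) = 5849/EI
  point load 40 at a = 4.4: Pa²(3L − a)/(6EI) = 3691/EI
  δ_0 = 9540/EI
Flexibility coefficient — unit upward force at B: δ_{BB} = L³/(3EI) = 443.7/EI.
Compatibility at B: δ_0 − R_B·δ_{BB} = 0, so R_B = 9540/443.7 = 21.5 kN.

R_B = 21.5 kN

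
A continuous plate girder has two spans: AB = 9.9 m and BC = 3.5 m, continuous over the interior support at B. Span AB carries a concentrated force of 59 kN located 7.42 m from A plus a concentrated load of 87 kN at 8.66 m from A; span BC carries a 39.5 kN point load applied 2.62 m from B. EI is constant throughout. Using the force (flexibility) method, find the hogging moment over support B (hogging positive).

M_B = 140.5 kN·m

Release continuity at B by inserting a hinge; the redundant is the internal moment M_B. The primary structure is two simply-supported spans AB and BC.
End slopes at the hinge B, treating each span as simply supported:
  span AB: point load 59 at a = 7.42: Pab(L + a)/(6LEI) = 316.6/EI
  span AB: point load 87 at a = 8.66: Pab(L + a)/(6LEI) = 291.9/EI
  span BC: point load 39.5 at a = 2.62: Pab(L + b)/(6LEI) = 18.99/EI
  relative rotation θ_0 = (608.5 + 18.99)/EI = 627.5/EI
A unit hogging moment at B produces rotation L₁/(3EI) + L₂/(3EI) = 4.467/EI.
Slope continuity at B: θ_0 = M_B·4.467/EI, so M_B = 627.5/4.467 = 140.5 kN·m (hogging).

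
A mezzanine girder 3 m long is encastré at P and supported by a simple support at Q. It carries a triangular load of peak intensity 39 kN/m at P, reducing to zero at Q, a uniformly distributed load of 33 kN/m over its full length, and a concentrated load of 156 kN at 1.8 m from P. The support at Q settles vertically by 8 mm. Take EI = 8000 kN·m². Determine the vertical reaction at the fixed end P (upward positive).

R_P = 204.4 kN

Take the reaction at Q as the redundant and release it; the primary structure is a cantilever fixed at P.
Primary-structure tip deflection at Q by superposition:
  triangular load, peak 39 at the fixed end: w₀L⁴/(30EI) = 105.3/EI
  UDL 33: wL⁴/(8EI) = 334.1/EI
  point load 156 at a = 1.8: Pa²(3L − a)/(6EI) = 606.5/EI
  δ_0 = 1046/EI
Flexibility coefficient — unit upward force at Q: δ_{QQ} = L³/(3EI) = 9/EI.
With EI = 8000 kN·m²: δ_0 = 0.13074 m and δ_{QQ} = 0.001125 m/kN.
Compatibility — the beam at Q must follow the support down by 0.008 m: δ_0 − R_Q·δ_{QQ} = 0.008, so R_Q = (0.13074 − 0.008)/0.001125 = 109.1 kN.
Vertical equilibrium: R_P = ΣP − R_Q = 313.5 − 109.1 = 204.4 kN.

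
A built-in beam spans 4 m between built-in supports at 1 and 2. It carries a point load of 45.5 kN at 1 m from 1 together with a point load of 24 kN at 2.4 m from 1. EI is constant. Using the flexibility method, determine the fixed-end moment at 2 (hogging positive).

Take the two fixed-end moments M_1, M_2 as redundants; the released structure is the simple span 12.
Simple-span end rotations at 1 and 2 under the given loads:
  at 1: point load 45.5 at a = 1: Pab(L + b)/(6LEI) = 39.81/EI
  at 2: point load 45.5 at a = 1: Pab(L + a)/(6LEI) = 28.44/EI
  at 1: point load 24 at a = 2.4: Pab(L + b)/(6LEI) = 21.5/EI
  at 2: point load 24 at a = 2.4: Pab(L + a)/(6LEI) = 24.58/EI
  θ_10 = 61.32/EI,  θ_20 = 53.01/EI
Flexibility coefficients: a unit moment at one end gives L/(3EI) there and L/(6EI) at the far end, so f₁₁ = f₂₂ = 1.333/EI and f₁₂ = f₂₁ = 0.6667/EI.
Compatibility — zero rotation at each built-in end:
  1.333 M_1 + 0.6667 M_2 = 61.32
  0.6667 M_1 + 1.333 M_2 = 53.01
Solving the pair gives M_1 = 34.81 kN·m and M_2 = 22.36 kN·m (hogging).

M_2 = 22.36 kN·m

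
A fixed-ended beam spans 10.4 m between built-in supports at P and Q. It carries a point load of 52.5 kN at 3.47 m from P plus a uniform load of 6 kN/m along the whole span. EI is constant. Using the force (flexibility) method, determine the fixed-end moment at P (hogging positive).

M_P = 135 kN·m

Take the two fixed-end moments M_P, M_Q as redundants; the released structure is the simple span PQ.
On the primary (simply-supported) span, the end slopes from the loading are:
  at P: point load 52.5 at a = 3.47: Pab(L + b)/(6LEI) = 350.6/EI
  at Q: point load 52.5 at a = 3.47: Pab(L + a)/(6LEI) = 280.6/EI
  at P: UDL 6: wL³/(24EI) = 281.2/EI
  at Q: UDL 6: wL³/(24EI) = 281.2/EI
  θ_P0 = 631.8/EI,  θ_Q0 = 561.8/EI
Flexibility coefficients: a unit moment at one end gives L/(3EI) there and L/(6EI) at the far end, so f₁₁ = f₂₂ = 3.467/EI and f₁₂ = f₂₁ = 1.733/EI.
Compatibility — zero rotation at each built-in end:
  3.467 M_P + 1.733 M_Q = 631.8
  1.733 M_P + 3.467 M_Q = 561.8
Solving the pair gives M_P = 135 kN·m and M_Q = 94.58 kN·m (hogging).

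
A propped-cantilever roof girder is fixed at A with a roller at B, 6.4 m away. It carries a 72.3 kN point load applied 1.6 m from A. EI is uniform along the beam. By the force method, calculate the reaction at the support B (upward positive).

R_B = 6.213 kN

Choose R_B as the redundant. The primary structure is the cantilever fixed at A.
Free-end deflection of the primary structure under the applied loading (downward +):
  point load 72.3 at a = 1.6: Pa²(3L − a)/(6EI) = 542.9/EI
Tip deflection under a unit load at B: L³/(3EI) = 87.38/EI.
Compatibility at B: δ_0 − R_B·δ_{BB} = 0, so R_B = 542.9/87.38 = 6.213 kN.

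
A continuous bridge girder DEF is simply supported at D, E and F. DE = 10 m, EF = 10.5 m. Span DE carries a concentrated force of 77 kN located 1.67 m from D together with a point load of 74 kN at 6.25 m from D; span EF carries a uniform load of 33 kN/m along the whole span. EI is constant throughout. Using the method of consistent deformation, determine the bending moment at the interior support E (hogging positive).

Release continuity at E by inserting a hinge; the redundant is the internal moment M_E. The primary structure is two simply-supported spans DE and EF.
Rotations at E on the released spans (each span's end-slope, ×1/EI):
  span DE: point load 77 at a = 1.67: Pab(L + a)/(6LEI) = 208.3/EI
  span DE: point load 74 at a = 6.25: Pab(L + a)/(6LEI) = 469.7/EI
  span EF: UDL 33: wL³/(24EI) = 1592/EI
  relative rotation θ_0 = (678.1 + 1592)/EI = 2270/EI
A unit hogging moment at E produces rotation L₁/(3EI) + L₂/(3EI) = 6.833/EI.
Slope continuity at E: θ_0 = M_E·6.833/EI, so M_E = 2270/6.833 = 332.2 kN·m (hogging).

M_E = 332.2 kN·m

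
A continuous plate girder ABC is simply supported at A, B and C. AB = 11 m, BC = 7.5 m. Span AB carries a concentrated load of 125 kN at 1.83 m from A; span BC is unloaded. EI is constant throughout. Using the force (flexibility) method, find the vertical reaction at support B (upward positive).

Release continuity at B by inserting a hinge; the redundant is the internal moment M_B. The primary structure is two simply-supported spans AB and BC.
Rotations at B on the released spans (each span's end-slope, ×1/EI):
  span AB: point load 125 at a = 1.83: Pab(L + a)/(6LEI) = 407.8/EI
  relative rotation θ_0 = (407.8 + 0)/EI = 407.8/EI
A unit hogging moment at B produces rotation L₁/(3EI) + L₂/(3EI) = 6.167/EI.
Compatibility: M_B·(L₁+L₂)/(3EI) = θ_0, giving M_B = 66.12 kN·m (hogging).
Span AB, ΣM about A with M_B applied at B: R_B^{AB}·11 = 228.8 + 66.12, so R_B^{AB} = 26.81 kN and R_A = 125 − 26.81 = 98.19 kN.
Span BC, ΣM about C: R_B^{BC}·7.5 = 0 + 66.12, so R_B^{BC} = 8.817 kN and R_C = 0 − 8.817 = -8.817 kN.
R_B = 26.81 + 8.817 = 35.62 kN.

R_B = 35.62 kN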